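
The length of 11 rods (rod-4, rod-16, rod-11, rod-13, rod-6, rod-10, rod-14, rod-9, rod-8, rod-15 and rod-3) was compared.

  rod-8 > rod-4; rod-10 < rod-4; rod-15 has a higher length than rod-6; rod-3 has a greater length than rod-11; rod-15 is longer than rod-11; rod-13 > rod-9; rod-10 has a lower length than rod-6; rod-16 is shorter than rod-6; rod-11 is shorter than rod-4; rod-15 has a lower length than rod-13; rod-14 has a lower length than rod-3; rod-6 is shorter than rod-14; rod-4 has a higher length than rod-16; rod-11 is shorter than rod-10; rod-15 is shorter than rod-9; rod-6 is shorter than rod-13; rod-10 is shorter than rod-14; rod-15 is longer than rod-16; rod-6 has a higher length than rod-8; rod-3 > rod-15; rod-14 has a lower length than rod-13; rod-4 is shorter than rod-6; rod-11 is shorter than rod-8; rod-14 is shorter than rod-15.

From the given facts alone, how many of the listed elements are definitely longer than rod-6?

5

The elements the relations force above rod-6 are rod-14, rod-15, rod-3, rod-9, rod-13 — no chain reaches any other.
That is 5.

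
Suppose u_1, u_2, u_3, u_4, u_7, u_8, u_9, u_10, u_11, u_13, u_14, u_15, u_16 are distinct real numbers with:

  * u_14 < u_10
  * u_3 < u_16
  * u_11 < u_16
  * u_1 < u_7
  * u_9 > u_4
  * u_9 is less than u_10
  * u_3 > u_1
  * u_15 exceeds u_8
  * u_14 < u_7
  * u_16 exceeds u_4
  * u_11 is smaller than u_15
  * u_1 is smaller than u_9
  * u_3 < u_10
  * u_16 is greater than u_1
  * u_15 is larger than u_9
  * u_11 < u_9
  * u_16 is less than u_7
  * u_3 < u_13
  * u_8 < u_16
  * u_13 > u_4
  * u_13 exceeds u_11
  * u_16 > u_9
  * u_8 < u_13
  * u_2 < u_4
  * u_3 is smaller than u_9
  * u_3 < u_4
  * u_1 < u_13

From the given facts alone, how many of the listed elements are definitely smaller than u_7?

The elements the relations force below u_7 are u_14, u_1, u_3, u_2, u_11, u_8, u_4, u_9, u_16 — no chain reaches any other.
That is 9.

9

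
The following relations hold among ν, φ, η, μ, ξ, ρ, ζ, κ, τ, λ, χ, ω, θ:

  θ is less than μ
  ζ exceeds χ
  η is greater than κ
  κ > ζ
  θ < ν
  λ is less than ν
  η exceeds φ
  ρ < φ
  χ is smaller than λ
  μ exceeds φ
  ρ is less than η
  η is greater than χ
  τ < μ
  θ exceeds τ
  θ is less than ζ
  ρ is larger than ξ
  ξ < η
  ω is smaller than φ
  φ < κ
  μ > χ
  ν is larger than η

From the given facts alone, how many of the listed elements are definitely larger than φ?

4

Directly above φ: κ, μ, η.
One step further: ν (4 so far).
No other element is forced above φ by the given relations, so the count is 4.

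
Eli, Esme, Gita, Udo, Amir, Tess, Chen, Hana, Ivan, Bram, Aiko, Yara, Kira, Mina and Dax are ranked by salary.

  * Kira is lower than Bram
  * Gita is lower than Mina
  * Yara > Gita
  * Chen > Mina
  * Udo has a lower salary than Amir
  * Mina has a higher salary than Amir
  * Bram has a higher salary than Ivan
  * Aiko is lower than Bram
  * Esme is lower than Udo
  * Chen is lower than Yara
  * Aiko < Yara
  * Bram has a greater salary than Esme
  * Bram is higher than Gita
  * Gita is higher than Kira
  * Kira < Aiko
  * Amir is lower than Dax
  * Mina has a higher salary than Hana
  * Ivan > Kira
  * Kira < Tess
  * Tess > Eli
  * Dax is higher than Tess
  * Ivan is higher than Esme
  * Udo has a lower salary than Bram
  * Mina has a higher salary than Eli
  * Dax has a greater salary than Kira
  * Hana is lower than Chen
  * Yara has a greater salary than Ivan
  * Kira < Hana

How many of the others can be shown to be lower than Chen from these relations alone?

8

The elements the relations force below Chen are Esme, Kira, Hana, Gita, Udo, Amir, Eli, Mina — no chain reaches any other.
That is 8.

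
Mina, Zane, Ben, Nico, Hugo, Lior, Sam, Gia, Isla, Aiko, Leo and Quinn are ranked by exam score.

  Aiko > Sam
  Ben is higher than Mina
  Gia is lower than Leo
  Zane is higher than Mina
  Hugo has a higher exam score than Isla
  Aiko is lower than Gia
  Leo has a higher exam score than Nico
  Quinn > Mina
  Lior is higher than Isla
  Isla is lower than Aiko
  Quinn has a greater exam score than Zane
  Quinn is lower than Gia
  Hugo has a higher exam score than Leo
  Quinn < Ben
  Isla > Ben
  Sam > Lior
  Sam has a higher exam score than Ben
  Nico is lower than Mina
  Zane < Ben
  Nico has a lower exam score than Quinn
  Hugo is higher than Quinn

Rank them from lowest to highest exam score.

Nico < Mina < Zane < Quinn < Ben < Isla < Lior < Sam < Aiko < Gia < Leo < Hugo

The consecutive links are each given: Nico < Mina; Mina < Zane; Zane < Quinn; Quinn < Ben; Ben < Isla; Isla < Lior; Lior < Sam; Sam < Aiko; Aiko < Gia; Gia < Leo; Leo < Hugo.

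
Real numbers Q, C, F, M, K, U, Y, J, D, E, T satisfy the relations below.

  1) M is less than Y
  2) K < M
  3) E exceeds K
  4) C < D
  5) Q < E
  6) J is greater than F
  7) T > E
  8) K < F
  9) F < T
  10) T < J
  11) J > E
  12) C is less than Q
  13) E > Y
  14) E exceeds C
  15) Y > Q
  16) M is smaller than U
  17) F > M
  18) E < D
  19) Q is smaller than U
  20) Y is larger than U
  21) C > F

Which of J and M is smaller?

M < F and F < C give M < C.
With C < Q: M < F < C < Q.
Then Q < U extends the chain to U.
With U < Y: M < F < C < Q < U < Y.
Then Y < E extends the chain to E.
Then E < T extends the chain to T.
With T < J: M < F < C < Q < U < Y < E < T < J.
So M < J; M is the smaller of the two.

M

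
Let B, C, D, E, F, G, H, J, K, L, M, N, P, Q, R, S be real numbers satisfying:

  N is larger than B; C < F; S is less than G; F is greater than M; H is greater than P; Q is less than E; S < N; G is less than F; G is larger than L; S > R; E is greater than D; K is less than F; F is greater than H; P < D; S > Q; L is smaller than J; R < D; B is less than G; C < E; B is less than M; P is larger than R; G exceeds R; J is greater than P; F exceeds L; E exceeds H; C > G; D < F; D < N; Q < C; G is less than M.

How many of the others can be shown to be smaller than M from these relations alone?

6

Directly below M: B, G.
One step further: R, S, L (5 so far).
One step further: Q (6 so far).
No other element is forced below M by the given relations, so the count is 6.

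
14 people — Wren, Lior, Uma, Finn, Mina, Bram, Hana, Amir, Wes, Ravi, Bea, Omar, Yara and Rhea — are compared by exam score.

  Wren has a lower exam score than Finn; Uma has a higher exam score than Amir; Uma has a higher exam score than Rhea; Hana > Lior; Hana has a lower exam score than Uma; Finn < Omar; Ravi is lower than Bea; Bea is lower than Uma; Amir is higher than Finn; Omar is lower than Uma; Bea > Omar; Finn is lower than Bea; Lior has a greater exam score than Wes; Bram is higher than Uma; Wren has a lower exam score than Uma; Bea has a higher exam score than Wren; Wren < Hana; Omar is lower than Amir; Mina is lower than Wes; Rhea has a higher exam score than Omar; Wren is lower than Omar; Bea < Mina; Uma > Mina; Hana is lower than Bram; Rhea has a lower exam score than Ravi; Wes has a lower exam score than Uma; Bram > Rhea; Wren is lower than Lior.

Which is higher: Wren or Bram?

Bram

Wren < Finn and Finn < Omar give Wren < Omar.
With Omar < Rhea: Wren < Finn < Omar < Rhea.
Then Rhea < Ravi extends the chain to Ravi.
With Ravi < Bea: Wren < Finn < Omar < Rhea < Ravi < Bea.
Then Bea < Mina extends the chain to Mina.
Then Mina < Wes extends the chain to Wes.
Then Wes < Lior extends the chain to Lior.
With Lior < Hana: Wren < Finn < Omar < Rhea < Ravi < Bea < Mina < Wes < Lior < Hana.
With Hana < Uma: Wren < Finn < Omar < Rhea < Ravi < Bea < Mina < Wes < Lior < Hana < Uma.
With Uma < Bram: Wren < Finn < Omar < Rhea < Ravi < Bea < Mina < Wes < Lior < Hana < Uma < Bram.
So Wren < Bram; Bram is the higher of the two.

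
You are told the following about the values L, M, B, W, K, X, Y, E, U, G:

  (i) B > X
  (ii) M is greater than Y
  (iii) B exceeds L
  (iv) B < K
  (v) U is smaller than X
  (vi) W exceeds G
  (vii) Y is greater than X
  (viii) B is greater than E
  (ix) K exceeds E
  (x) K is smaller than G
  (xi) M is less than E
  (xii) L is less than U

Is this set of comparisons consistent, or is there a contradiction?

consistent

The single ordering L < U < X < Y < M < E < B < K < G < W satisfies every listed relation, so no contradiction arises.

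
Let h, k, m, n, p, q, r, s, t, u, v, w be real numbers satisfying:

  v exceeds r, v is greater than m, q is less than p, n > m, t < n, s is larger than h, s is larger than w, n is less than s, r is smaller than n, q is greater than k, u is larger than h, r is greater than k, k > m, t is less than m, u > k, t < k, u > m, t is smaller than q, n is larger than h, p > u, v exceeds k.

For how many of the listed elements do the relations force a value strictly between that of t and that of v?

3

Chaining upward from t reaches: m, k, u, r, n, q, s, p.
Chaining downward from v reaches: m, k, r.
Strictly between t and v are those in both lists: m, k, r — 3 elements.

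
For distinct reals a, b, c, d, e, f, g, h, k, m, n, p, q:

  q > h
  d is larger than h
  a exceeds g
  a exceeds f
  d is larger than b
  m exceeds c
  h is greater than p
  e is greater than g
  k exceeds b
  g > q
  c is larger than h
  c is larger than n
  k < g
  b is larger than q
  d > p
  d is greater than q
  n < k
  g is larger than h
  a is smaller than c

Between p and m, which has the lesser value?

p < h and h < q give p < q.
With q < b: p < h < q < b.
Then b < k extends the chain to k.
Then k < g extends the chain to g.
With g < a: p < h < q < b < k < g < a.
Then a < c extends the chain to c.
Then c < m extends the chain to m.
So p < m; p is the smaller of the two.

p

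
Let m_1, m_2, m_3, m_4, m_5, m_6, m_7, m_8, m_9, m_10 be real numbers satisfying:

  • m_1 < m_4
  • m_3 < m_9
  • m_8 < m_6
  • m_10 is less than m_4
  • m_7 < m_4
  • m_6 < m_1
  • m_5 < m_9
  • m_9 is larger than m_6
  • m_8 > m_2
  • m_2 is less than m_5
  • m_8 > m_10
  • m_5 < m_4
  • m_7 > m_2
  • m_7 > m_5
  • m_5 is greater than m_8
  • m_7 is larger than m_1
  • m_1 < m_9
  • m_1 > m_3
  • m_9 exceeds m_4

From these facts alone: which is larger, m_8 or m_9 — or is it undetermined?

m_8 < m_6 and m_6 < m_1 give m_8 < m_1.
Then m_1 < m_7 extends the chain to m_7.
Then m_7 < m_4 extends the chain to m_4.
Then m_4 < m_9 extends the chain to m_9.
So m_9 is larger.

m_9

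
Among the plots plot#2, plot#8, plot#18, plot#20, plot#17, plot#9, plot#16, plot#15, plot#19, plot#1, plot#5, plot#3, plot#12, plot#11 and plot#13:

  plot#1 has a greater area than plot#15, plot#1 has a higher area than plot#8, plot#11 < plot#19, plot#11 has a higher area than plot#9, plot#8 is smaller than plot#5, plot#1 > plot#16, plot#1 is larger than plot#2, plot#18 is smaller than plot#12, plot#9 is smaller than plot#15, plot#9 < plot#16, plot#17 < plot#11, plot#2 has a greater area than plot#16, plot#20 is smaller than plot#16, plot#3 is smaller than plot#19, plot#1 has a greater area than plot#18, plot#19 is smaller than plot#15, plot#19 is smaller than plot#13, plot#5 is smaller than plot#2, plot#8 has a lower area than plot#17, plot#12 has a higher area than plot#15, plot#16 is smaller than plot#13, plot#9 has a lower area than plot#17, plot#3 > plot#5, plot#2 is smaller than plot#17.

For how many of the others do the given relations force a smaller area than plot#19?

9

The elements the relations force below plot#19 are plot#9, plot#20, plot#8, plot#16, plot#5, plot#2, plot#17, plot#3, plot#11 — no chain reaches any other.
That is 9.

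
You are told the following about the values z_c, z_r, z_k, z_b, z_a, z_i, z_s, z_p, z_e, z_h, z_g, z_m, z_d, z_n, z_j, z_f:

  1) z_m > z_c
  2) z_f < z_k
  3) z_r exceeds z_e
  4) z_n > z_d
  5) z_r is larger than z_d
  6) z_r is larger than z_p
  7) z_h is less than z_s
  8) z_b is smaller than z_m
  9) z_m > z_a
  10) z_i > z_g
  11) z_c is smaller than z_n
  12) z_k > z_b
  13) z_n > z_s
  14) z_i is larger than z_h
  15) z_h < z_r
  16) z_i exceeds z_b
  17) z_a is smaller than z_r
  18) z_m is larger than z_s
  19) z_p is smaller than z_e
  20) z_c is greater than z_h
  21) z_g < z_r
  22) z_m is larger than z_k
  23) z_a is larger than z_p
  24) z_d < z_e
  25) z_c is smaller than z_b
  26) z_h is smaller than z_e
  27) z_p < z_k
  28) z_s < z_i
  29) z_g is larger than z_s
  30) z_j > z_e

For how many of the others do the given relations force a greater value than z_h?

11

Directly above z_h: z_s, z_c, z_e, z_r, z_i.
One step further: z_g, z_b, z_j, z_m, z_n (10 so far).
One step further: z_k (11 so far).
No other element is forced above z_h by the given relations, so the count is 11.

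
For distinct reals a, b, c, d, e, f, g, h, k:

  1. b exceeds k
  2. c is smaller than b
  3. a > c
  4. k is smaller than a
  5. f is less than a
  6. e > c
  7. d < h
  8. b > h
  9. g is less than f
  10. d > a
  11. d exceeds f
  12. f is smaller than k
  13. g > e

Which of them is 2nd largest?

h

The consecutive relations fix a unique order: c < e < g < f < k < a < d < h < b.
Counting 2 from the largest end gives h.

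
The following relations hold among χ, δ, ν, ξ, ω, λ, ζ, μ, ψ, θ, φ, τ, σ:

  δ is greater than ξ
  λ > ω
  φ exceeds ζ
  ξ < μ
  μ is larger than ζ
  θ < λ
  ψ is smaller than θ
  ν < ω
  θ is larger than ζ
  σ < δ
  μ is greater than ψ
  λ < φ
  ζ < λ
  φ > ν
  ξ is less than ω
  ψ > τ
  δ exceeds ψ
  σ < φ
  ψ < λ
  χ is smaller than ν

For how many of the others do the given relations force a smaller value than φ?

Directly below φ: ζ, σ, ν, λ.
One step further: ψ, χ, θ, ω (8 so far).
One step further: τ, ξ (10 so far).
No other element is forced below φ by the given relations, so the count is 10.

10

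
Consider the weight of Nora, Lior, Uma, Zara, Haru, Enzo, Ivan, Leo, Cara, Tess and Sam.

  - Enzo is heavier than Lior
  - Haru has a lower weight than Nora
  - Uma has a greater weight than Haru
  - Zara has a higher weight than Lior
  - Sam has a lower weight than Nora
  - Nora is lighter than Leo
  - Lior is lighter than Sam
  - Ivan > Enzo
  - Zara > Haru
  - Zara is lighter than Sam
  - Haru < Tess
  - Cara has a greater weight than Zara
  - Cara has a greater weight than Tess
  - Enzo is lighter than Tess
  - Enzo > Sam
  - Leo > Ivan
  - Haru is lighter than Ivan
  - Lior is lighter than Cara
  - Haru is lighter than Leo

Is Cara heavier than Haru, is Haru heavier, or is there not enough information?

Cara

The relevant relations are Haru < Zara; Zara < Sam; Sam < Enzo; Enzo < Tess; Tess < Cara.
Chaining these gives Haru < Zara < Sam < Enzo < Tess < Cara.
So Cara is heavier.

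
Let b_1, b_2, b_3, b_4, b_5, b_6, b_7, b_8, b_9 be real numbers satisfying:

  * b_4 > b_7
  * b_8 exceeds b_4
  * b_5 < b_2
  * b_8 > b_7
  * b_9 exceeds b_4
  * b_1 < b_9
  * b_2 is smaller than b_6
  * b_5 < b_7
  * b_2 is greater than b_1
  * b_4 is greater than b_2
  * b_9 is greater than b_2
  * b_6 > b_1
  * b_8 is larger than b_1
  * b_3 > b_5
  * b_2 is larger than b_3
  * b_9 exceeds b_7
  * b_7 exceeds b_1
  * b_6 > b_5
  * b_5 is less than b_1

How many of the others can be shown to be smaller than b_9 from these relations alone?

The elements the relations force below b_9 are b_5, b_3, b_1, b_7, b_2, b_4 — no chain reaches any other.
That is 6.

6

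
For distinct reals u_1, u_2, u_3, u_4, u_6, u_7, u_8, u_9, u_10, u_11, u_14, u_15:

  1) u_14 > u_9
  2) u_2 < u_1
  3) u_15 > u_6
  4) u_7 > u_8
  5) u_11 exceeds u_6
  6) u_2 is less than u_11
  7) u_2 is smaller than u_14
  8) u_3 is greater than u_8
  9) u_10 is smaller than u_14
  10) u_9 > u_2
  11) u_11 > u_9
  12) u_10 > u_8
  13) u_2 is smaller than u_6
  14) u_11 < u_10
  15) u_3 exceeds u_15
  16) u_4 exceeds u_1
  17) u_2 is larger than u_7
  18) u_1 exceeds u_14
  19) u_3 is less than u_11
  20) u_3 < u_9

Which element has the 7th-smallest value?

The consecutive relations fix a unique order: u_8 < u_7 < u_2 < u_6 < u_15 < u_3 < u_9 < u_11 < u_10 < u_14 < u_1 < u_4.
Counting 7 from the smallest end gives u_9.

u_9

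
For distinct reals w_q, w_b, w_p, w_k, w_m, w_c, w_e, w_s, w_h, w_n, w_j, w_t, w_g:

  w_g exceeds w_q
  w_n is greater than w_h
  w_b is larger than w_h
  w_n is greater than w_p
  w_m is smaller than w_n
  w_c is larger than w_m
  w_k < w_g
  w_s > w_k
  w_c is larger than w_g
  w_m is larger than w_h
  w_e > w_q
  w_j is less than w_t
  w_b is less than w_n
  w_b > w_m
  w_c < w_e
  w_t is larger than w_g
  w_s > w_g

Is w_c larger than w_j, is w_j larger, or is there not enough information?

Following every chain through w_j: above w_j we get w_t.
w_c is not reached, and no chain runs the other way from w_c to w_j.
So the given relations leave the order of w_j and w_c undetermined.

undetermined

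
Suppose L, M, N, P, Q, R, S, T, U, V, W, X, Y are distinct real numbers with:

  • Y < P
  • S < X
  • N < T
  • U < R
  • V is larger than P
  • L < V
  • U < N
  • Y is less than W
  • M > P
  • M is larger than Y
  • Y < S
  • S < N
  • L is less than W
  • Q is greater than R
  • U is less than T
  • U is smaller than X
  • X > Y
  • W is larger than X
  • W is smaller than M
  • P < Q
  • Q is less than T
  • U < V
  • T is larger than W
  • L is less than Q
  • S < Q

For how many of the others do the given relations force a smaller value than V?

Directly below V: P, U, L.
One step further: Y (4 so far).
No other element is forced below V by the given relations, so the count is 4.

4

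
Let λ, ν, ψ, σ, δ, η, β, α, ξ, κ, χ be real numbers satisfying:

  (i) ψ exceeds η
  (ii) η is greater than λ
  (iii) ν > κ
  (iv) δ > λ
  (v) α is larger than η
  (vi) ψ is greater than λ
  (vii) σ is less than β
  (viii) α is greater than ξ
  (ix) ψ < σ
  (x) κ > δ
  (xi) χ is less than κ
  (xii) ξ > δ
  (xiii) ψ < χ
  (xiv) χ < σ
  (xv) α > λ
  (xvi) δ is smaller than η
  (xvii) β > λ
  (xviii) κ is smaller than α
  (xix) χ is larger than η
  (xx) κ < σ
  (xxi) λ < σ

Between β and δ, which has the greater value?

β

δ < η and η < ψ give δ < ψ.
Then ψ < χ extends the chain to χ.
Then χ < κ extends the chain to κ.
With κ < σ: δ < η < ψ < χ < κ < σ.
Then σ < β extends the chain to β.
So δ < β; β is the larger of the two.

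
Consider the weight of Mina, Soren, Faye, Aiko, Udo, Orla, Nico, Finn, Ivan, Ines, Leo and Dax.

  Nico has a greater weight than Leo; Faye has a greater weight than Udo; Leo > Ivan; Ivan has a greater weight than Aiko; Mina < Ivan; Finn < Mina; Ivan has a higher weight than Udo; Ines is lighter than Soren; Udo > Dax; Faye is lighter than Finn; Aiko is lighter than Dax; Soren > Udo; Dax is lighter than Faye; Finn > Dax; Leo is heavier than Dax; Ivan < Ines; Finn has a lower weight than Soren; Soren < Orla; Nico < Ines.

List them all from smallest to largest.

Aiko < Dax < Udo < Faye < Finn < Mina < Ivan < Leo < Nico < Ines < Soren < Orla

Each adjacent pair is fixed by a given relation: Aiko < Dax; Dax < Udo; Udo < Faye; Faye < Finn; Finn < Mina; Mina < Ivan; Ivan < Leo; Leo < Nico; Nico < Ines; Ines < Soren; Soren < Orla. Chaining them end to end gives the full order.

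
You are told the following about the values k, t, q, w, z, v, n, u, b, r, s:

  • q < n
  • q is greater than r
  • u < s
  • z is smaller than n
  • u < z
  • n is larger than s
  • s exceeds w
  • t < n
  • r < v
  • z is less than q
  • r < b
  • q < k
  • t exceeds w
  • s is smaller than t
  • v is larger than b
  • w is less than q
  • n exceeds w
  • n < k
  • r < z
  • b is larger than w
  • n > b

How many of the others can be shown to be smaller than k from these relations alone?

From k the given relations immediately reach q, n.
From those, w, r, z, s, b, t — 8 in total.
From those, u — 9 in total.
No other element is forced below k by the given relations, so the count is 9.

9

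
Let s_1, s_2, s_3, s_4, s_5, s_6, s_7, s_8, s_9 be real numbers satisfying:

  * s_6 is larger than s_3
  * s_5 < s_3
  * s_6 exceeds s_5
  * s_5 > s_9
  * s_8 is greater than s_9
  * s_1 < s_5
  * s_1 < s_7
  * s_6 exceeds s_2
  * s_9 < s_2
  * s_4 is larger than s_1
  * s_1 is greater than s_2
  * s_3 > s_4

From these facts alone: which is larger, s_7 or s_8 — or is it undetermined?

Following every chain through s_8: below s_8 we get s_9.
s_7 is not reached, and no chain runs the other way from s_7 to s_8.
So the given relations leave the order of s_8 and s_7 undetermined.

undetermined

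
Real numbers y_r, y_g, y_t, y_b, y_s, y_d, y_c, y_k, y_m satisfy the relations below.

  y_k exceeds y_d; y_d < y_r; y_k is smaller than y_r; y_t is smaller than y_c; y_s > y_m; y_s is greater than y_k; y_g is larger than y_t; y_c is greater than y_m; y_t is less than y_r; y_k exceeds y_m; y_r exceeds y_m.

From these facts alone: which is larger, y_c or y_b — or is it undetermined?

Following every chain through y_b: nothing is chained to y_b.
y_c is not reached, and no chain runs the other way from y_c to y_b.
So the given relations leave the order of y_b and y_c undetermined.

undetermined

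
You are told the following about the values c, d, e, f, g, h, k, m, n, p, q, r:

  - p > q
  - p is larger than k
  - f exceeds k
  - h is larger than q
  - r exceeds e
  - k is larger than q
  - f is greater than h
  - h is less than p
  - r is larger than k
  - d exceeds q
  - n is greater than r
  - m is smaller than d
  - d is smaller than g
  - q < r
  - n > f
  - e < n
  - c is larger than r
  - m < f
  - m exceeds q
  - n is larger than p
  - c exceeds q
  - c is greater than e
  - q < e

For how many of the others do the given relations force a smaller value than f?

Directly below f: k, m, h.
One step further: q (4 so far).
Nothing else is reachable below f; 4 in all.

4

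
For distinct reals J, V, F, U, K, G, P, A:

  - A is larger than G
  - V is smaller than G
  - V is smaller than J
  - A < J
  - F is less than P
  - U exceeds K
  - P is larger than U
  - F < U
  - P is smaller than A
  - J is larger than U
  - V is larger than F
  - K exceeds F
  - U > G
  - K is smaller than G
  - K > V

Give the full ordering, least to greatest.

Nothing is placed below F, so it is least; from there F < V; V < K; K < G; G < U; U < P; P < A; A < J, each given directly.

F < V < K < G < U < P < A < J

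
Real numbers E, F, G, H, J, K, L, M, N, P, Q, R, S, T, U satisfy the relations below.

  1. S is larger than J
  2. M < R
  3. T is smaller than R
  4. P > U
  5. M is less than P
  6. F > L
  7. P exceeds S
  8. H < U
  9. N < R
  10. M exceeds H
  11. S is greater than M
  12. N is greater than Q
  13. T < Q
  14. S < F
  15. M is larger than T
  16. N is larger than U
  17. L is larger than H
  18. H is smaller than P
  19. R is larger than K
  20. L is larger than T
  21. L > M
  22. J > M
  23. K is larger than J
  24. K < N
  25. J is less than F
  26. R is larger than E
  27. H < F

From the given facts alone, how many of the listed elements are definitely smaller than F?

6

The elements the relations force below F are H, T, M, J, L, S — no chain reaches any other.
That is 6.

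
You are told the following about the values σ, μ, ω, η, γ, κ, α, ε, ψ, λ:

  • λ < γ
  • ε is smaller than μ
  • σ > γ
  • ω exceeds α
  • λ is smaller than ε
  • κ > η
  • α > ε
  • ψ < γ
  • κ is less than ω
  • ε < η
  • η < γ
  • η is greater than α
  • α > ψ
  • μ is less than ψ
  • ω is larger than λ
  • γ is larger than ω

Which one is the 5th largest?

The consecutive relations fix a unique order: λ < ε < μ < ψ < α < η < κ < ω < γ < σ.
The 5th largest is η.

η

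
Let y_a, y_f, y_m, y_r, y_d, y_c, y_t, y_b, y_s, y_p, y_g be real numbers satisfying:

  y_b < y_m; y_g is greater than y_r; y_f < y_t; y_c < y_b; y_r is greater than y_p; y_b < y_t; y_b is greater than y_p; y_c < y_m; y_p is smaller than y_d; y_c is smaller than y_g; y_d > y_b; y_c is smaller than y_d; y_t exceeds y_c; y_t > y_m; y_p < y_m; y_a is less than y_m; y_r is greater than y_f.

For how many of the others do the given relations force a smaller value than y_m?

The elements the relations force below y_m are y_p, y_c, y_a, y_b — no chain reaches any other.
That is 4.

4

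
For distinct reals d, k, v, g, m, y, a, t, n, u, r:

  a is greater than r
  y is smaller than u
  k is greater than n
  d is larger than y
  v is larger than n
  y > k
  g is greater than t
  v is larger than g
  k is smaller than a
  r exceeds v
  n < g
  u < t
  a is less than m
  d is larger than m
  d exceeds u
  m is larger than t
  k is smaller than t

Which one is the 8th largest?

Piecing the relations together gives one ordering: n < k < y < u < t < g < v < r < a < m < d.
The 8th largest is u.

u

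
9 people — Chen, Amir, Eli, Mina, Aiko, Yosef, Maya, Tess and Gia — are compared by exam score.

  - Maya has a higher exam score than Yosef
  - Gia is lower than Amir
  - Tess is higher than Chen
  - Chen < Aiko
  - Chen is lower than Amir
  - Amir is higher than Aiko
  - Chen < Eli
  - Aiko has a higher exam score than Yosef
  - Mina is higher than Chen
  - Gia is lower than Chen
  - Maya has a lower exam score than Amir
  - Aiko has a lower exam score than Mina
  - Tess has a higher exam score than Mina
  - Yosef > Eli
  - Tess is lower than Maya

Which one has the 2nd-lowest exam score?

Chen

The consecutive relations fix a unique order: Gia < Chen < Eli < Yosef < Aiko < Mina < Tess < Maya < Amir.
The 2nd smallest is Chen.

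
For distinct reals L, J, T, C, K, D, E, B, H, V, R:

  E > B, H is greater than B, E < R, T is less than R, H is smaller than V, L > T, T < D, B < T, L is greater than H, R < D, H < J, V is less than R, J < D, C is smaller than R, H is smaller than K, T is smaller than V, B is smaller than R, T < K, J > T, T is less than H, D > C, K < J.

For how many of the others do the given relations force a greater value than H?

Directly above H: K, V, J, L.
One step further: R, D (6 so far).
No other element is forced above H by the given relations, so the count is 6.

6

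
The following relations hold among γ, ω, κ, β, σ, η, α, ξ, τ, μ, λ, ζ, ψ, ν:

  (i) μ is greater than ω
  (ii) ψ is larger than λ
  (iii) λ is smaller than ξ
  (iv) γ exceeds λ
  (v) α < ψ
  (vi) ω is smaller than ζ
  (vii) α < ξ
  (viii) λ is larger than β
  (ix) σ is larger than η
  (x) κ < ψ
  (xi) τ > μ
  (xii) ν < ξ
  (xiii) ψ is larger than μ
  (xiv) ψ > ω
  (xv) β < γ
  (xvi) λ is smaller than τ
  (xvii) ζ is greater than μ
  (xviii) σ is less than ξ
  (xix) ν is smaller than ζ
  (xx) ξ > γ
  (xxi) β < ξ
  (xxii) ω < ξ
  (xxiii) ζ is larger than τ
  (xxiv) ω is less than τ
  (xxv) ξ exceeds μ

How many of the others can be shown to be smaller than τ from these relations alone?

4

Directly below τ: ω, λ, μ.
One step further: β (4 so far).
No other element is forced below τ by the given relations, so the count is 4.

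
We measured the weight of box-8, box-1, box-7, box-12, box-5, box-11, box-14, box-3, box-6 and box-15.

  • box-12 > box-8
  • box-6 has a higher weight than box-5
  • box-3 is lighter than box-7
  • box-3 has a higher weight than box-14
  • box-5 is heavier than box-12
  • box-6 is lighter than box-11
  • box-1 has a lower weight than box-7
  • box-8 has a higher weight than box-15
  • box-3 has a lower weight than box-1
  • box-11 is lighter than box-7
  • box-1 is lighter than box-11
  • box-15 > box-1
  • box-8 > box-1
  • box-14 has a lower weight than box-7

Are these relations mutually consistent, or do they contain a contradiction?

consistent

The single ordering box-14 < box-3 < box-1 < box-15 < box-8 < box-12 < box-5 < box-6 < box-11 < box-7 satisfies every listed relation, so no contradiction arises.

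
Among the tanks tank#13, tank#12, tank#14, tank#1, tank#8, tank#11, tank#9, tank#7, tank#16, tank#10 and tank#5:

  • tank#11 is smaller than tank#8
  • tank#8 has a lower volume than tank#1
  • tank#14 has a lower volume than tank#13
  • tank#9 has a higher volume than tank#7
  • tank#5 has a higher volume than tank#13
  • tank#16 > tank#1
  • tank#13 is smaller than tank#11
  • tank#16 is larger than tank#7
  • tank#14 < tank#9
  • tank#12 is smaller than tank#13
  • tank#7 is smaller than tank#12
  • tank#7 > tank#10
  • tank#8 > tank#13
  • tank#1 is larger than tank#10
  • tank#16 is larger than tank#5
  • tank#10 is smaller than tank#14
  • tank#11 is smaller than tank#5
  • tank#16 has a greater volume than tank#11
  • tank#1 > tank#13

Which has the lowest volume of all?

tank#10

tank#7 is not least since tank#10 < tank#7; tank#14 is not least since tank#10 < tank#14; tank#12 is not least since tank#7 < tank#12; tank#13 is not least since tank#12 < tank#13; tank#11 is not least since tank#13 < tank#11; tank#8 is not least since tank#13 < tank#8; tank#1 is not least since tank#10 < tank#1; tank#5 is not least since tank#13 < tank#5; tank#16 is not least since tank#5 < tank#16; tank#9 is not least since tank#14 < tank#9.
Only tank#10 has nothing below it, so tank#10 is the lowest volume.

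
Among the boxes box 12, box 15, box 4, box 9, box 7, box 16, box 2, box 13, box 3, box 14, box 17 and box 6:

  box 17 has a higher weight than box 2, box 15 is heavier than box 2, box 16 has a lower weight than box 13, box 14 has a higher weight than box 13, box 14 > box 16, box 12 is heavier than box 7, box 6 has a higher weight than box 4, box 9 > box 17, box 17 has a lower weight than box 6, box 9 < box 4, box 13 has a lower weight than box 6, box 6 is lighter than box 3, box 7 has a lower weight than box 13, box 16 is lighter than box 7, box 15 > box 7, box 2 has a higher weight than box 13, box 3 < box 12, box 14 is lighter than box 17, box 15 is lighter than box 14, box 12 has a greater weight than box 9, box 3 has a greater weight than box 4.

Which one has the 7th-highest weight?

box 14

Chaining the given pairs: box 16 < box 7 < box 13 < box 2 < box 15 < box 14 < box 17 < box 9 < box 4 < box 6 < box 3 < box 12.
The 7th largest is box 14.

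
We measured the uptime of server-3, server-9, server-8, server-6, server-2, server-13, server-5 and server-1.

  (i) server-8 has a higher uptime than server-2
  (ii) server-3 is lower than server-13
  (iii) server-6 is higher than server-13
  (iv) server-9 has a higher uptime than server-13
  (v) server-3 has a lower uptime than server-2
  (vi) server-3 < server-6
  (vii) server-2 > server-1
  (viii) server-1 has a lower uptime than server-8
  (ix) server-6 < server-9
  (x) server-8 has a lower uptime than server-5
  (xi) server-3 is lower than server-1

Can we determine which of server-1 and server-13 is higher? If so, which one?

Following every chain through server-1: above server-1 we get server-2, server-8, server-5; below server-1 we get server-3.
server-13 is not reached, and no chain runs the other way from server-13 to server-1.
So the given relations leave the order of server-1 and server-13 undetermined.

undetermined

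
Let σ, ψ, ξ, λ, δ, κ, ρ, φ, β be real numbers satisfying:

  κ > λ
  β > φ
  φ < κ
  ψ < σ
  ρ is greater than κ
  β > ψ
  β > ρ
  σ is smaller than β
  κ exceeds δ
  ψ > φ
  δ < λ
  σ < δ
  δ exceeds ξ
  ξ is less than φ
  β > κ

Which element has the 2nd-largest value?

ρ

Piecing the relations together gives one ordering: ξ < φ < ψ < σ < δ < λ < κ < ρ < β.
The 2nd largest is ρ.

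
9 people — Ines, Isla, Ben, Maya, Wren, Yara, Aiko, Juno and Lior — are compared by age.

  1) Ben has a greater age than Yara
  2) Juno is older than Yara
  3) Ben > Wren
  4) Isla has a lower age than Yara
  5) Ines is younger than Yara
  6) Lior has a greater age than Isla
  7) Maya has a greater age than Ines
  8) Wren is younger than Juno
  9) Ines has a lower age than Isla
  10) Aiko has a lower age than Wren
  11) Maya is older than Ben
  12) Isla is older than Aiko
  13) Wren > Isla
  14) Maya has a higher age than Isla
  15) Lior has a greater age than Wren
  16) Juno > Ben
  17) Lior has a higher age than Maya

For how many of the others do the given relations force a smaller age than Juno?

6

From Juno the given relations immediately reach Wren, Yara, Ben.
From those, Ines, Aiko, Isla — 6 in total.
No other element is forced below Juno by the given relations, so the count is 6.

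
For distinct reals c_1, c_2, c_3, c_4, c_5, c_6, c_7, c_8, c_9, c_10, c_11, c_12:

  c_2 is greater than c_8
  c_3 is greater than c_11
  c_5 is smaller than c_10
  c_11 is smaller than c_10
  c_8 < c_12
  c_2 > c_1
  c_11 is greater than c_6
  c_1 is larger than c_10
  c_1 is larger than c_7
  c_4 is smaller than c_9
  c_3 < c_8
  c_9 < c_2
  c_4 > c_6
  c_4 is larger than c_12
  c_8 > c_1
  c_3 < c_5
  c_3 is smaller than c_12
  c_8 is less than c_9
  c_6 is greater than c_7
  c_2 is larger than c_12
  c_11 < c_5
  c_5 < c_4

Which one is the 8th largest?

Piecing the relations together gives one ordering: c_7 < c_6 < c_11 < c_3 < c_5 < c_10 < c_1 < c_8 < c_12 < c_4 < c_9 < c_2.
Counting 8 from the largest end gives c_5.

c_5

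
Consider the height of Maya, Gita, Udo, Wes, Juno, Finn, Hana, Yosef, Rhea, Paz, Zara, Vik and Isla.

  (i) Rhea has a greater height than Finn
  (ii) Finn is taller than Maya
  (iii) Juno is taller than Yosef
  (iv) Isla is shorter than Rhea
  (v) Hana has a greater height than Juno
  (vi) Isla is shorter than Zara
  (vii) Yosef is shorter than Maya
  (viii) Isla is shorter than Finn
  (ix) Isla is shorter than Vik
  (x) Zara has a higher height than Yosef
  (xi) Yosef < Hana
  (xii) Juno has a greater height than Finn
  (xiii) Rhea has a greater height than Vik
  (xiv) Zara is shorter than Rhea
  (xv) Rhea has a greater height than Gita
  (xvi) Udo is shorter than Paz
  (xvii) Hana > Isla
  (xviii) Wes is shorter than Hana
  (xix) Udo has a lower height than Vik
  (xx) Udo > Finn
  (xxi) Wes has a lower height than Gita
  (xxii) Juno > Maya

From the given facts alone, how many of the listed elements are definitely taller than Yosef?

Directly above Yosef: Zara, Maya, Juno, Hana.
One step further: Finn, Rhea (6 so far).
One step further: Udo (7 so far).
One step further: Vik, Paz (9 so far).
No other element is forced above Yosef by the given relations, so the count is 9.

9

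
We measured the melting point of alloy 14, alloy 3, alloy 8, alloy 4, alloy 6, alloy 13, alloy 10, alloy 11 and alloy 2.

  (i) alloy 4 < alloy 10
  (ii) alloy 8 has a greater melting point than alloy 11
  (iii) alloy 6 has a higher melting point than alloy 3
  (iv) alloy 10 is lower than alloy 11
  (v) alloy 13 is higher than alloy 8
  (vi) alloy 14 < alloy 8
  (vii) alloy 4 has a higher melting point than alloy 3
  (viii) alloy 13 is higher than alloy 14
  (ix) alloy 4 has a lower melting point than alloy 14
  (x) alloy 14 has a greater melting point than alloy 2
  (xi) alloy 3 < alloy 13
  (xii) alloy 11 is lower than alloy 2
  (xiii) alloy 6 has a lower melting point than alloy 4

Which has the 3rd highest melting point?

alloy 14

The consecutive relations fix a unique order: alloy 3 < alloy 6 < alloy 4 < alloy 10 < alloy 11 < alloy 2 < alloy 14 < alloy 8 < alloy 13.
The 3rd largest is alloy 14.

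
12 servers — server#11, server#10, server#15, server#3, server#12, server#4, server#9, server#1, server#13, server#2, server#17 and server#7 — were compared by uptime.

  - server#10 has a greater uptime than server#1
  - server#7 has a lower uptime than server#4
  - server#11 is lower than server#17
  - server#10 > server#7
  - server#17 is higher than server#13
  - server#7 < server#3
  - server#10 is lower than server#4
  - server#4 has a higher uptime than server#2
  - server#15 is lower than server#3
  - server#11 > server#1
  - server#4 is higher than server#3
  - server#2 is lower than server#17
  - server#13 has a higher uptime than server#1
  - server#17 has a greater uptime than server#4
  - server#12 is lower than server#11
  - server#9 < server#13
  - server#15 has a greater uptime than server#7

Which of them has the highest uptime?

Chaining downward from server#17: directly below it, server#2, server#13, server#4, server#11; then server#1, server#7, server#10, server#12, server#3, server#9; then server#15.
That covers every other element, and nothing is given above server#17, so server#17 is the highest uptime.

server#17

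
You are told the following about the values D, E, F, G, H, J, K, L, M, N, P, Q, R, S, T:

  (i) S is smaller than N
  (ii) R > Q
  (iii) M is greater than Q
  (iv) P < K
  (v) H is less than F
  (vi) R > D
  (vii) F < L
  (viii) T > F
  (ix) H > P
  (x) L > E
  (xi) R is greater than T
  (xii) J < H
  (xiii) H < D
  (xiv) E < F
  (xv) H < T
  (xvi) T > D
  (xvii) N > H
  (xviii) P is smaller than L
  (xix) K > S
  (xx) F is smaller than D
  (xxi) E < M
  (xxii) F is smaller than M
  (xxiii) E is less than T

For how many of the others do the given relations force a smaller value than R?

8

The elements the relations force below R are E, P, J, H, F, D, Q, T — no chain reaches any other.
That is 8.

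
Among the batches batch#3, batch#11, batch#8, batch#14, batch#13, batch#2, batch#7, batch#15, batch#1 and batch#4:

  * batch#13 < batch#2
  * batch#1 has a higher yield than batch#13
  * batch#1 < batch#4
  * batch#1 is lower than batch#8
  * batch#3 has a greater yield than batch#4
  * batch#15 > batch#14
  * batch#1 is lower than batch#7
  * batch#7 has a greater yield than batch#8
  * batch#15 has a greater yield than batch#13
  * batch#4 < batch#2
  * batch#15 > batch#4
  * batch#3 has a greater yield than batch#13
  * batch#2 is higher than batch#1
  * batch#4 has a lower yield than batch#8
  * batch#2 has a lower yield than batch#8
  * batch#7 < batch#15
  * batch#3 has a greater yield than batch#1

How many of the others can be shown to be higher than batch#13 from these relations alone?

From batch#13 the given relations immediately reach batch#1, batch#2, batch#15, batch#3.
From those, batch#4, batch#8, batch#7 — 7 in total.
Nothing else is reachable above batch#13; 7 in all.

7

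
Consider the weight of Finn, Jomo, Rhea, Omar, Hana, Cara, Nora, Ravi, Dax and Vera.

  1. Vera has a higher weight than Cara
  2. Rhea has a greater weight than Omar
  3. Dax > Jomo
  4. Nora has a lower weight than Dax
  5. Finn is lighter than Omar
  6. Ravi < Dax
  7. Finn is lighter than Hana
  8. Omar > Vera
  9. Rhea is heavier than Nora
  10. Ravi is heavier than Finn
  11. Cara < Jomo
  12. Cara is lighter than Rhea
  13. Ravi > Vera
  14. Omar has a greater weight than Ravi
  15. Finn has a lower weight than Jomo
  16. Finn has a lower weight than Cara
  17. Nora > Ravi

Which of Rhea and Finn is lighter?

Finn < Cara < Vera < Ravi < Omar < Rhea, by transitivity through Cara, Vera, Ravi, Omar.
So Finn < Rhea; Finn is the lighter of the two.

Finn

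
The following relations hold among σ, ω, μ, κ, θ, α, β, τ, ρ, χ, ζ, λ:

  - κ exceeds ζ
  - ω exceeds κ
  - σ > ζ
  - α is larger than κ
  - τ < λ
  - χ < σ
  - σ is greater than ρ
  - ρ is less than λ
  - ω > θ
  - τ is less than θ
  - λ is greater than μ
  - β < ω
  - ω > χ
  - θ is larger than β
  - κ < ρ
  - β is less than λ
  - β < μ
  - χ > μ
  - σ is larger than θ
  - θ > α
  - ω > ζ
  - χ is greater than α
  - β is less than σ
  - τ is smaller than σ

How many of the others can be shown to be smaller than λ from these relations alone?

6

From λ the given relations immediately reach β, μ, τ, ρ.
From those, κ — 5 in total.
From those, ζ — 6 in total.
Nothing else is reachable below λ; 6 in all.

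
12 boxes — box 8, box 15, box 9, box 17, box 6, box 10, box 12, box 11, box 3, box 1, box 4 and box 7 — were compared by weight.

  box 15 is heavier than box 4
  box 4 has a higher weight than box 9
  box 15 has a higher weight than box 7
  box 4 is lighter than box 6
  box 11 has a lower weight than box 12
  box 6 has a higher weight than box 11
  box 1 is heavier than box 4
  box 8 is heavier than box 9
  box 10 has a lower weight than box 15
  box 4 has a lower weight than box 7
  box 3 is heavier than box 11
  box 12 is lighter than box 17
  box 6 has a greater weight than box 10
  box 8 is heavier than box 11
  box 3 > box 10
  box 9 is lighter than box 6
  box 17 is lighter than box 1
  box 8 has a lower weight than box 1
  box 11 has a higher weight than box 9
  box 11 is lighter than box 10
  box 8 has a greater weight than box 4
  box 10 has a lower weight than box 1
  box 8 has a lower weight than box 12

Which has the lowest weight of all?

box 11 is not least since box 9 < box 11; box 10 is not least since box 11 < box 10; box 4 is not least since box 9 < box 4; box 8 is not least since box 4 < box 8; box 3 is not least since box 10 < box 3; box 12 is not least since box 8 < box 12; box 17 is not least since box 12 < box 17; box 1 is not least since box 10 < box 1; box 7 is not least since box 4 < box 7; box 6 is not least since box 4 < box 6; box 15 is not least since box 7 < box 15.
Only box 9 has nothing below it, so box 9 is the lowest weight.

box 9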